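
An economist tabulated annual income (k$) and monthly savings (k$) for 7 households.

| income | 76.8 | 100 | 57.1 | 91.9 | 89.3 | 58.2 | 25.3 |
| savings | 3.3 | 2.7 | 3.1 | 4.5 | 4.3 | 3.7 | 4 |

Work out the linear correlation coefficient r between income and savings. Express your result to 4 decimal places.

n = 7, Σx = 498.6, Σy = 25.6, Σx² = 39606.08, Σy² = 96.22, Σxy = 1814.53
nΣxy − ΣxΣy = 12701.71 − 12764.16 = -62.45
nΣx² − (Σx)² = 277242.56 − 248601.96 = 28640.6; nΣy² − (Σy)² = 673.54 − 655.36 = 18.18
r = -62.45 / √(28640.6 × 18.18) = -62.45 / 721.5858 ≈ -0.0865

-0.0865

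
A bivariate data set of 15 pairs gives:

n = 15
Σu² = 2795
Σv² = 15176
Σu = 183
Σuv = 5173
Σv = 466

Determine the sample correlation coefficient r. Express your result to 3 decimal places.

-0.817

r = (nΣuv − ΣuΣv) / √[(nΣu² − (Σu)²)(nΣv² − (Σv)²)]
Numerator: 15×5173 − 183×466 = -7683
Denominator: √[(41925 − 33489)(227640 − 217156)] = √[8436 × 10484] = 9404.4151
r = -7683 / 9404.4151 ≈ -0.817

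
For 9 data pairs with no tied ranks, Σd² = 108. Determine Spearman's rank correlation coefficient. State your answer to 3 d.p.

ρ = 1 − 6Σd² / [n(n²−1)] = 1 − 6×108 / (9×80)
  = 1 − 648/720 = 1 − 0.9000 ≈ 0.100

0.100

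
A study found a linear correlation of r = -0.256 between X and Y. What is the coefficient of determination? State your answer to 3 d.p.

r² = (-0.256)² = 0.066

0.066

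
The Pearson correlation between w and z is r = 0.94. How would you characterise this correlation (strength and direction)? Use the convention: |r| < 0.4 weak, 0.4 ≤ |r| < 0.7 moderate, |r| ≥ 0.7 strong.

r = 0.94 > 0 so the relationship is positive.
|r| = 0.94, which falls in the strong range.

strong positive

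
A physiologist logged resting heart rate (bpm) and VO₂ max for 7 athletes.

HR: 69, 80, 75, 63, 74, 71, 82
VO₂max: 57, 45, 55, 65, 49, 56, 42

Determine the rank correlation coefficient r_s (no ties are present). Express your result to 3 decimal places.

-0.964

Rank HR: 2, 6, 5, 1, 4, 3, 7
Rank VO₂max: 6, 2, 4, 7, 3, 5, 1
d = rank(HR) − rank(VO₂max): -4, 4, 1, -6, 1, -2, 6; Σd² = 110
ρ = 1 − 6Σd² / [n(n²−1)] = 1 − 6×110 / (7×48) = 1 − 660/336 ≈ -0.964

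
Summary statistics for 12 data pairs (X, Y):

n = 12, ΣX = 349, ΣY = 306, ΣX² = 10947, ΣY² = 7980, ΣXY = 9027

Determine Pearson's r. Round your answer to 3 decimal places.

r = (nΣXY − ΣXΣY) / √[(nΣX² − (ΣX)²)(nΣY² − (ΣY)²)]
Numerator: 12×9027 − 349×306 = 1530
Denominator: √[(131364 − 121801)(95760 − 93636)] = √[9563 × 2124] = 4506.8628
r = 1530 / 4506.8628 ≈ 0.339

0.339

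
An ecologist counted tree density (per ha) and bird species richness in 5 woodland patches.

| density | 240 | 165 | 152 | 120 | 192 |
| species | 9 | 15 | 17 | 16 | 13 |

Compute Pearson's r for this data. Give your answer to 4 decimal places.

-0.9294

n = 5, Σx = 869, Σy = 70, Σx² = 159193, Σy² = 1020, Σxy = 11635
nΣxy − ΣxΣy = 58175 − 60830 = -2655
nΣx² − (Σx)² = 795965 − 755161 = 40804; nΣy² − (Σy)² = 5100 − 4900 = 200
r = -2655 / √(40804 × 200) = -2655 / 2856.7114 ≈ -0.9294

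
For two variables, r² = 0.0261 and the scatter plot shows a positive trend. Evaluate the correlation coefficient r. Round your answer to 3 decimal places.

|r| = √0.0261 = 0.162
The association is positive, so r = 0.162.

0.162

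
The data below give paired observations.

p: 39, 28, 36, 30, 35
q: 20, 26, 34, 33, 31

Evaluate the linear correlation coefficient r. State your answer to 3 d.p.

-0.300

n = 5, Σp = 168, Σq = 144, Σp² = 5726, Σq² = 4282, Σpq = 4807
nΣpq − ΣpΣq = 24035 − 24192 = -157
nΣp² − (Σp)² = 28630 − 28224 = 406; nΣq² − (Σq)² = 21410 − 20736 = 674
r = -157 / √(406 × 674) = -157 / 523.1099 ≈ -0.300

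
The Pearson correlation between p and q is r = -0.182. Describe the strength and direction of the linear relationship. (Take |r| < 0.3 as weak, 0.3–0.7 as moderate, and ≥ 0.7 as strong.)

weak negative

r = -0.182 < 0 so the relationship is negative.
|r| = 0.182, which falls in the weak range.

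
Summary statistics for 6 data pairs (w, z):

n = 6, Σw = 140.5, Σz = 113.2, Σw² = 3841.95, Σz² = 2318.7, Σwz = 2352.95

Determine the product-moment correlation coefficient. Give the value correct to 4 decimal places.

-0.9371

r = (nΣwz − ΣwΣz) / √[(nΣw² − (Σw)²)(nΣz² − (Σz)²)]
Numerator: 6×2352.95 − 140.5×113.2 = -1786.9
Denominator: √[(23051.7 − 19740.25)(13912.2 − 12814.24)] = √[3311.45 × 1097.96] = 1906.7878
r = -1786.9 / 1906.7878 ≈ -0.9371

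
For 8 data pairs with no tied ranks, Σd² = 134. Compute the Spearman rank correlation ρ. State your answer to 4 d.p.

-0.5952

ρ = 1 − 6Σd² / [n(n²−1)] = 1 − 6×134 / (8×63)
  = 1 − 804/504 = 1 − 1.59524 ≈ -0.5952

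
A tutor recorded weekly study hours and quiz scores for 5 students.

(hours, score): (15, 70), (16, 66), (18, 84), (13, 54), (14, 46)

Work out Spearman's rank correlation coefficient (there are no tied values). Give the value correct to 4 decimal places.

0.8000

Rank hours: 3, 4, 5, 1, 2
Rank score: 4, 3, 5, 2, 1
d = rank(hours) − rank(score): -1, 1, 0, -1, 1; Σd² = 4
ρ = 1 − 6Σd² / [n(n²−1)] = 1 − 6×4 / (5×24) = 1 − 24/120 ≈ 0.8000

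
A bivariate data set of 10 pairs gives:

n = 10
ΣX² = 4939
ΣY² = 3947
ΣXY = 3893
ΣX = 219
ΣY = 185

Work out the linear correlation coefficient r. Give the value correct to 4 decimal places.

r = (nΣXY − ΣXΣY) / √[(nΣX² − (ΣX)²)(nΣY² − (ΣY)²)]
Numerator: 10×3893 − 219×185 = -1585
Denominator: √[(49390 − 47961)(39470 − 34225)] = √[1429 × 5245] = 2737.7189
r = -1585 / 2737.7189 ≈ -0.5789

-0.5789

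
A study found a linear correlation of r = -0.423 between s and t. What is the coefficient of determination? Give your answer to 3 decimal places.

r² = (-0.423)² = 0.179

0.179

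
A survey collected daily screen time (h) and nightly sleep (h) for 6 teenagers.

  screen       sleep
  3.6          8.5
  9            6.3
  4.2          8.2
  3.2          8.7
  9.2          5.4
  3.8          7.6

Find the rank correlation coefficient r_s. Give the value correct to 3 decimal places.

-0.943

Rank screen: 2, 5, 4, 1, 6, 3
Rank sleep: 5, 2, 4, 6, 1, 3
d = rank(screen) − rank(sleep): -3, 3, 0, -5, 5, 0; Σd² = 68
ρ = 1 − 6Σd² / [n(n²−1)] = 1 − 6×68 / (6×35) = 1 − 408/210 ≈ -0.943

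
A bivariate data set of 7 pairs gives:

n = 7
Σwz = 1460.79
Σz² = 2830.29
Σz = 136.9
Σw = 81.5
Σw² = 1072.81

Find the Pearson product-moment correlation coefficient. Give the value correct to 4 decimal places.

r = (nΣwz − ΣwΣz) / √[(nΣw² − (Σw)²)(nΣz² − (Σz)²)]
Numerator: 7×1460.79 − 81.5×136.9 = -931.82
Denominator: √[(7509.67 − 6642.25)(19812.03 − 18741.61)] = √[867.42 × 1070.42] = 963.5890
r = -931.82 / 963.5890 ≈ -0.9670

-0.9670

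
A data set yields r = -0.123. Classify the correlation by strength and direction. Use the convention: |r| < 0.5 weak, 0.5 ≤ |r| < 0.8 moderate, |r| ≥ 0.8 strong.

weak negative

r = -0.123 < 0 so the relationship is negative.
|r| = 0.123, which falls in the weak range.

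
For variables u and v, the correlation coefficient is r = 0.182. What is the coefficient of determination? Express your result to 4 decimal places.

0.0331

r² = (0.182)² = 0.0331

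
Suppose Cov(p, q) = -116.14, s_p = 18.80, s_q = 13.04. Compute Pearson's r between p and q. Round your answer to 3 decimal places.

-0.474

r = Cov(p,q) / (s_p · s_q) = -116.14 / (18.80 × 13.04)
  = -116.14 / 245.1520 ≈ -0.474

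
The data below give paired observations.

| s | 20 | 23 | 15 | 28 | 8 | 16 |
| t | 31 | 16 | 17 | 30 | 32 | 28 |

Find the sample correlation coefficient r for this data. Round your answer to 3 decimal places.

-0.145

n = 6, Σs = 110, Σt = 154, Σs² = 2258, Σt² = 4214, Σst = 2787
nΣst − ΣsΣt = 16722 − 16940 = -218
nΣs² − (Σs)² = 13548 − 12100 = 1448; nΣt² − (Σt)² = 25284 − 23716 = 1568
r = -218 / √(1448 × 1568) = -218 / 1506.8059 ≈ -0.145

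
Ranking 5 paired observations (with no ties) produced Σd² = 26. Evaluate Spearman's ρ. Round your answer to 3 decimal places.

-0.300

ρ = 1 − 6Σd² / [n(n²−1)] = 1 − 6×26 / (5×24)
  = 1 − 156/120 = 1 − 1.3000 ≈ -0.300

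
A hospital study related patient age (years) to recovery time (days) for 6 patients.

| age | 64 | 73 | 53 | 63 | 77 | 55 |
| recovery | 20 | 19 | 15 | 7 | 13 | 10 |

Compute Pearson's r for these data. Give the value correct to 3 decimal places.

0.266

n = 6, Σx = 385, Σy = 84, Σx² = 25157, Σy² = 1304, Σxy = 5454
nΣxy − ΣxΣy = 32724 − 32340 = 384
nΣx² − (Σx)² = 150942 − 148225 = 2717; nΣy² − (Σy)² = 7824 − 7056 = 768
r = 384 / √(2717 × 768) = 384 / 1444.5262 ≈ 0.266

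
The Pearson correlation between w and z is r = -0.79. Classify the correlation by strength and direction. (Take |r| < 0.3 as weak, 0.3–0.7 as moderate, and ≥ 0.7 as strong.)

r = -0.79 < 0 so the relationship is negative.
|r| = 0.79, which falls in the strong range.

strong negative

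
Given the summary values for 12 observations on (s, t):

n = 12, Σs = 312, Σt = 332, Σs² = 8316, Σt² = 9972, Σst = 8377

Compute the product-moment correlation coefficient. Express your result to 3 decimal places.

r = (nΣst − ΣsΣt) / √[(nΣs² − (Σs)²)(nΣt² − (Σt)²)]
Numerator: 12×8377 − 312×332 = -3060
Denominator: √[(99792 − 97344)(119664 − 110224)] = √[2448 × 9440] = 4807.1946
r = -3060 / 4807.1946 ≈ -0.637

-0.637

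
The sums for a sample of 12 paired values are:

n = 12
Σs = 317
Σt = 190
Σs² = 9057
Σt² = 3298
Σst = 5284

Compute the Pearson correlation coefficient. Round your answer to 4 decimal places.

0.5954

r = (nΣst − ΣsΣt) / √[(nΣs² − (Σs)²)(nΣt² − (Σt)²)]
Numerator: 12×5284 − 317×190 = 3178
Denominator: √[(108684 − 100489)(39576 − 36100)] = √[8195 × 3476] = 5337.2109
r = 3178 / 5337.2109 ≈ 0.5954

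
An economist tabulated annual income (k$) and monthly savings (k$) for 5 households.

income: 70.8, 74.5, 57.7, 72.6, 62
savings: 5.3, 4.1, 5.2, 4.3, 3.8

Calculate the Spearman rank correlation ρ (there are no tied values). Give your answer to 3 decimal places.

Rank income: 3, 5, 1, 4, 2
Rank savings: 5, 2, 4, 3, 1
d = rank(income) − rank(savings): -2, 3, -3, 1, 1; Σd² = 24
ρ = 1 − 6Σd² / [n(n²−1)] = 1 − 6×24 / (5×24) = 1 − 144/120 ≈ -0.200

-0.200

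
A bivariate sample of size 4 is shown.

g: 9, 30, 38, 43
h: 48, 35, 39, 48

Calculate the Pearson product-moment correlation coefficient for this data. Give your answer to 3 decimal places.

n = 4, Σg = 120, Σh = 170, Σg² = 4274, Σh² = 7354, Σgh = 5028
nΣgh − ΣgΣh = 20112 − 20400 = -288
nΣg² − (Σg)² = 17096 − 14400 = 2696; nΣh² − (Σh)² = 29416 − 28900 = 516
r = -288 / √(2696 × 516) = -288 / 1179.4643 ≈ -0.244

-0.244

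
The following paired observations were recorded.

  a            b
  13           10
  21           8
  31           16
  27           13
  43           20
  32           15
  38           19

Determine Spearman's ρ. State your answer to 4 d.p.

0.9286

Rank a: 1, 2, 4, 3, 7, 5, 6
Rank b: 2, 1, 5, 3, 7, 4, 6
d = rank(a) − rank(b): -1, 1, -1, 0, 0, 1, 0; Σd² = 4
ρ = 1 − 6Σd² / [n(n²−1)] = 1 − 6×4 / (7×48) = 1 − 24/336 ≈ 0.9286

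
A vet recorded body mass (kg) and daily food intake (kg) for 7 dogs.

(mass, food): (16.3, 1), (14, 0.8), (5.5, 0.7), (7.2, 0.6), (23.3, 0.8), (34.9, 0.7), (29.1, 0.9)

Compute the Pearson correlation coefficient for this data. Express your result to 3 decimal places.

0.287

n = 7, Σx = 130.3, Σy = 5.5, Σx² = 3151.49, Σy² = 4.43, Σxy = 104.93
nΣxy − ΣxΣy = 734.51 − 716.65 = 17.86
nΣx² − (Σx)² = 22060.43 − 16978.09 = 5082.34; nΣy² − (Σy)² = 31.01 − 30.25 = 0.76
r = 17.86 / √(5082.34 × 0.76) = 17.86 / 62.1496 ≈ 0.287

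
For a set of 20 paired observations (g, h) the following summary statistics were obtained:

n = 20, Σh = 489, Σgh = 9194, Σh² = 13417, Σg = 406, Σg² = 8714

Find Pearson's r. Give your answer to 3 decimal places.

-0.882

r = (nΣgh − ΣgΣh) / √[(nΣg² − (Σg)²)(nΣh² − (Σh)²)]
Numerator: 20×9194 − 406×489 = -14654
Denominator: √[(174280 − 164836)(268340 − 239121)] = √[9444 × 29219] = 16611.5693
r = -14654 / 16611.5693 ≈ -0.882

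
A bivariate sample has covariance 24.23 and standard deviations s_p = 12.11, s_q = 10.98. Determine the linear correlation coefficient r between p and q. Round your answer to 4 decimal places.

r = Cov(p,q) / (s_p · s_q) = 24.23 / (12.11 × 10.98)
  = 24.23 / 132.9678 ≈ 0.1822

0.1822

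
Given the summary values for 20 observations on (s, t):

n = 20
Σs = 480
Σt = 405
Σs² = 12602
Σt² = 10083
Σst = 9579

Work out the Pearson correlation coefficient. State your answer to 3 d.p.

r = (nΣst − ΣsΣt) / √[(nΣs² − (Σs)²)(nΣt² − (Σt)²)]
Numerator: 20×9579 − 480×405 = -2820
Denominator: √[(252040 − 230400)(201660 − 164025)] = √[21640 × 37635] = 28538.0693
r = -2820 / 28538.0693 ≈ -0.099

-0.099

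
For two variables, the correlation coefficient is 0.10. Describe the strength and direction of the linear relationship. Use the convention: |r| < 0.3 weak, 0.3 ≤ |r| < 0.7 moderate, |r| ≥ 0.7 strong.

weak positive

r = 0.10 > 0 so the relationship is positive.
|r| = 0.10, which falls in the weak range.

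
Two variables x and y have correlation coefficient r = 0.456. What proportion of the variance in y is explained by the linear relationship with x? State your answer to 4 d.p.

r² = (0.456)² = 0.2079

0.2079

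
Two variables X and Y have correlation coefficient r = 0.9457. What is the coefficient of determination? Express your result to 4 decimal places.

0.8943

r² = (0.9457)² = 0.8943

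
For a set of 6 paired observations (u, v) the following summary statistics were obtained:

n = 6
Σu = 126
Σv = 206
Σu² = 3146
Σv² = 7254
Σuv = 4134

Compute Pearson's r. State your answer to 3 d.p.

-0.638

r = (nΣuv − ΣuΣv) / √[(nΣu² − (Σu)²)(nΣv² − (Σv)²)]
Numerator: 6×4134 − 126×206 = -1152
Denominator: √[(18876 − 15876)(43524 − 42436)] = √[3000 × 1088] = 1806.6544
r = -1152 / 1806.6544 ≈ -0.638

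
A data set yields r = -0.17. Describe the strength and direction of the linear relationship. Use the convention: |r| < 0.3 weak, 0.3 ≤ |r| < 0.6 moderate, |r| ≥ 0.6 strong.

weak negative

r = -0.17 < 0 so the relationship is negative.
|r| = 0.17, which falls in the weak range.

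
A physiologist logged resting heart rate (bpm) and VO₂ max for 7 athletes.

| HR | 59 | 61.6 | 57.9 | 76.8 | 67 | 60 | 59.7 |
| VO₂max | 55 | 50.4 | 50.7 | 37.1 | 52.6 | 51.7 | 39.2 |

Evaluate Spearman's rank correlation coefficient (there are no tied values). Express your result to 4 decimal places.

Rank HR: 2, 5, 1, 7, 6, 4, 3
Rank VO₂max: 7, 3, 4, 1, 6, 5, 2
d = rank(HR) − rank(VO₂max): -5, 2, -3, 6, 0, -1, 1; Σd² = 76
ρ = 1 − 6Σd² / [n(n²−1)] = 1 − 6×76 / (7×48) = 1 − 456/336 ≈ -0.3571

-0.3571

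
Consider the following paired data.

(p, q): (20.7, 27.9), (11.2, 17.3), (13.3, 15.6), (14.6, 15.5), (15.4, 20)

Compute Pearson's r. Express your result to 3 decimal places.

0.885

n = 5, Σp = 75.2, Σq = 96.3, Σp² = 1181.14, Σq² = 1961.31, Σpq = 1513.07
nΣpq − ΣpΣq = 7565.35 − 7241.76 = 323.59
nΣp² − (Σp)² = 5905.7 − 5655.04 = 250.66; nΣq² − (Σq)² = 9806.55 − 9273.69 = 532.86
r = 323.59 / √(250.66 × 532.86) = 323.59 / 365.4678 ≈ 0.885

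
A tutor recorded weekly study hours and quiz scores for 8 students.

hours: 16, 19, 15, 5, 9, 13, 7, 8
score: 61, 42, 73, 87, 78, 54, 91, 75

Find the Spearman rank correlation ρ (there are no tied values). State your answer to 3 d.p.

Rank hours: 7, 8, 6, 1, 4, 5, 2, 3
Rank score: 3, 1, 4, 7, 6, 2, 8, 5
d = rank(hours) − rank(score): 4, 7, 2, -6, -2, 3, -6, -2; Σd² = 158
ρ = 1 − 6Σd² / [n(n²−1)] = 1 − 6×158 / (8×63) = 1 − 948/504 ≈ -0.881

-0.881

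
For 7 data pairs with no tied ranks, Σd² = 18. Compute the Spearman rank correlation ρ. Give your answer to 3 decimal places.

ρ = 1 − 6Σd² / [n(n²−1)] = 1 − 6×18 / (7×48)
  = 1 − 108/336 = 1 − 0.3214 ≈ 0.679

0.679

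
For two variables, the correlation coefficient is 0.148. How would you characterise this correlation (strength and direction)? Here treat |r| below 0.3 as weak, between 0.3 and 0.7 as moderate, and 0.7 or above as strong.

r = 0.148 > 0 so the relationship is positive.
|r| = 0.148, which falls in the weak range.

weak positive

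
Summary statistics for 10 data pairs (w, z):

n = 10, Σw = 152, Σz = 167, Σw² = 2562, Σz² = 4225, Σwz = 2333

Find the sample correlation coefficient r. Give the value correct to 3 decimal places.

r = (nΣwz − ΣwΣz) / √[(nΣw² − (Σw)²)(nΣz² − (Σz)²)]
Numerator: 10×2333 − 152×167 = -2054
Denominator: √[(25620 − 23104)(42250 − 27889)] = √[2516 × 14361] = 6011.0129
r = -2054 / 6011.0129 ≈ -0.342

-0.342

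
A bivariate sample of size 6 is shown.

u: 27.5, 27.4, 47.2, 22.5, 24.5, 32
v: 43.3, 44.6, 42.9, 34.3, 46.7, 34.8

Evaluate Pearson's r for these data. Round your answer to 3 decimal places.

0.102

n = 6, Σu = 181.1, Σv = 246.6, Σu² = 5865.35, Σv² = 10272.88, Σuv = 7467.17
nΣuv − ΣuΣv = 44803.02 − 44659.26 = 143.76
nΣu² − (Σu)² = 35192.1 − 32797.21 = 2394.89; nΣv² − (Σv)² = 61637.28 − 60811.56 = 825.72
r = 143.76 / √(2394.89 × 825.72) = 143.76 / 1406.2392 ≈ 0.102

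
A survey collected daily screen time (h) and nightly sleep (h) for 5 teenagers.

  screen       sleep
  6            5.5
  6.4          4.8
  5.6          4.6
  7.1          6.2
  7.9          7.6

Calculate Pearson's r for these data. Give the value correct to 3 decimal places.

0.927

n = 5, Σx = 33, Σy = 28.7, Σx² = 221.14, Σy² = 170.65, Σxy = 193.54
nΣxy − ΣxΣy = 967.7 − 947.1 = 20.6
nΣx² − (Σx)² = 1105.7 − 1089 = 16.7; nΣy² − (Σy)² = 853.25 − 823.69 = 29.56
r = 20.6 / √(16.7 × 29.56) = 20.6 / 22.2183 ≈ 0.927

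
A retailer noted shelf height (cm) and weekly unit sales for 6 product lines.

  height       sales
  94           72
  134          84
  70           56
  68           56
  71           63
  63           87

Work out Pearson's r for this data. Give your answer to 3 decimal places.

n = 6, Σx = 500, Σy = 418, Σx² = 45326, Σy² = 30050, Σxy = 35706
nΣxy − ΣxΣy = 214236 − 209000 = 5236
nΣx² − (Σx)² = 271956 − 250000 = 21956; nΣy² − (Σy)² = 180300 − 174724 = 5576
r = 5236 / √(21956 × 5576) = 5236 / 11064.6580 ≈ 0.473

0.473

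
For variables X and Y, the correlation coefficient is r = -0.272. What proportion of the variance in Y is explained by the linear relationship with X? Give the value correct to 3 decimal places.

0.074

r² = (-0.272)² = 0.074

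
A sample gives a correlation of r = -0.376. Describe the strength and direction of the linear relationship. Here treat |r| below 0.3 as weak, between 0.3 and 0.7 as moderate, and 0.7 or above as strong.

r = -0.376 < 0 so the relationship is negative.
|r| = 0.376, which falls in the moderate range.

moderate negative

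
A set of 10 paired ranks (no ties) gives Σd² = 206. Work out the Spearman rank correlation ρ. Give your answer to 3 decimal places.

ρ = 1 − 6Σd² / [n(n²−1)] = 1 − 6×206 / (10×99)
  = 1 − 1236/990 = 1 − 1.2485 ≈ -0.248

-0.248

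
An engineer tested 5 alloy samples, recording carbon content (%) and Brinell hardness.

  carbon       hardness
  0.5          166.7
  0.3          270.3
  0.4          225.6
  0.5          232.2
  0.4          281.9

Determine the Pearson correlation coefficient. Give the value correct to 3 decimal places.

-0.704

n = 5, Σx = 2.1, Σy = 1176.7, Σx² = 0.91, Σy² = 285130.79, Σxy = 483.54
nΣxy − ΣxΣy = 2417.7 − 2471.07 = -53.37
nΣx² − (Σx)² = 4.55 − 4.41 = 0.14; nΣy² − (Σy)² = 1425653.95 − 1384622.89 = 41031.06
r = -53.37 / √(0.14 × 41031.06) = -53.37 / 75.7915 ≈ -0.704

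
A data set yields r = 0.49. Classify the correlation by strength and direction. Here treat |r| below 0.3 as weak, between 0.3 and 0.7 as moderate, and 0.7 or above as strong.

r = 0.49 > 0 so the relationship is positive.
|r| = 0.49, which falls in the moderate range.

moderate positive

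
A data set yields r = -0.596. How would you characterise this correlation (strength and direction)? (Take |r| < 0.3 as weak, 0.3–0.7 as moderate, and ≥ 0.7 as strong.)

r = -0.596 < 0 so the relationship is negative.
|r| = 0.596, which falls in the moderate range.

moderate negative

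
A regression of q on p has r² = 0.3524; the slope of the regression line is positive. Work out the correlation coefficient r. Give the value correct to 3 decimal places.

|r| = √0.3524 = 0.594
The association is positive, so r = 0.594.

0.594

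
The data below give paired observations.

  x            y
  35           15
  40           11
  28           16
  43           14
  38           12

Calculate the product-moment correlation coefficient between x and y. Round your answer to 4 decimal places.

-0.6620

n = 5, Σx = 184, Σy = 68, Σx² = 6902, Σy² = 942, Σxy = 2471
nΣxy − ΣxΣy = 12355 − 12512 = -157
nΣx² − (Σx)² = 34510 − 33856 = 654; nΣy² − (Σy)² = 4710 − 4624 = 86
r = -157 / √(654 × 86) = -157 / 237.1582 ≈ -0.6620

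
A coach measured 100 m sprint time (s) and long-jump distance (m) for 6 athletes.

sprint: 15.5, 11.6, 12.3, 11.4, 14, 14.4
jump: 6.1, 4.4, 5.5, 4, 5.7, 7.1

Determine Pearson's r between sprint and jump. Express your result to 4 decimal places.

0.8364

n = 6, Σx = 79.2, Σy = 32.8, Σx² = 1059.42, Σy² = 185.72, Σxy = 440.88
nΣxy − ΣxΣy = 2645.28 − 2597.76 = 47.52
nΣx² − (Σx)² = 6356.52 − 6272.64 = 83.88; nΣy² − (Σy)² = 1114.32 − 1075.84 = 38.48
r = 47.52 / √(83.88 × 38.48) = 47.52 / 56.8129 ≈ 0.8364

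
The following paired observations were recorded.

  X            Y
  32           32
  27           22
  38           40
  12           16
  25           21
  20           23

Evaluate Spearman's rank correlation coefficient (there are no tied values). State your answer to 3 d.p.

Rank X: 5, 4, 6, 1, 3, 2
Rank Y: 5, 3, 6, 1, 2, 4
d = rank(X) − rank(Y): 0, 1, 0, 0, 1, -2; Σd² = 6
ρ = 1 − 6Σd² / [n(n²−1)] = 1 − 6×6 / (6×35) = 1 − 36/210 ≈ 0.829

0.829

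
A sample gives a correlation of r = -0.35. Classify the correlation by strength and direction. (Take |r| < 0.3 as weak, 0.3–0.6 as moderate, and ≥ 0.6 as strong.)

r = -0.35 < 0 so the relationship is negative.
|r| = 0.35, which falls in the moderate range.

moderate negative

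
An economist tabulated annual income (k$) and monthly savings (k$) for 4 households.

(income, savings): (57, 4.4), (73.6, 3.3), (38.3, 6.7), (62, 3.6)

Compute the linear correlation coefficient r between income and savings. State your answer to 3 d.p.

n = 4, Σx = 230.9, Σy = 18, Σx² = 13976.85, Σy² = 88.1, Σxy = 973.49
nΣxy − ΣxΣy = 3893.96 − 4156.2 = -262.24
nΣx² − (Σx)² = 55907.4 − 53314.81 = 2592.59; nΣy² − (Σy)² = 352.4 − 324 = 28.4
r = -262.24 / √(2592.59 × 28.4) = -262.24 / 271.3477 ≈ -0.966

-0.966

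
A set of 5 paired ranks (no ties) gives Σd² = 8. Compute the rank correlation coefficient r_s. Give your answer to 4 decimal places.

0.6000

ρ = 1 − 6Σd² / [n(n²−1)] = 1 − 6×8 / (5×24)
  = 1 − 48/120 = 1 − 0.40000 ≈ 0.6000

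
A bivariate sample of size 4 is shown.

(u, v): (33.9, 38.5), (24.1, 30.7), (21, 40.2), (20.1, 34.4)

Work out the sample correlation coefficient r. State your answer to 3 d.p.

0.223

n = 4, Σu = 99.1, Σv = 143.8, Σu² = 2575.03, Σv² = 5224.14, Σuv = 3580.66
nΣuv − ΣuΣv = 14322.64 − 14250.58 = 72.06
nΣu² − (Σu)² = 10300.12 − 9820.81 = 479.31; nΣv² − (Σv)² = 20896.56 − 20678.44 = 218.12
r = 72.06 / √(479.31 × 218.12) = 72.06 / 323.3374 ≈ 0.223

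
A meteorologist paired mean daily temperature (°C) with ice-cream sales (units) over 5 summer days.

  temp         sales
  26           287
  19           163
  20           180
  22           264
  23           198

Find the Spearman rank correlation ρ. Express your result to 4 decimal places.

Rank temp: 5, 1, 2, 3, 4
Rank sales: 5, 1, 2, 4, 3
d = rank(temp) − rank(sales): 0, 0, 0, -1, 1; Σd² = 2
ρ = 1 − 6Σd² / [n(n²−1)] = 1 − 6×2 / (5×24) = 1 − 12/120 ≈ 0.9000

0.9000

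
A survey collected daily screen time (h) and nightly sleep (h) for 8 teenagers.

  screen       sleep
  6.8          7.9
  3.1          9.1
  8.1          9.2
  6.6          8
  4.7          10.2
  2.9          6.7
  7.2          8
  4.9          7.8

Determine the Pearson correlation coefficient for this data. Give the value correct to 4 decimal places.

0.1357

n = 8, Σx = 44.3, Σy = 66.9, Σx² = 271.37, Σy² = 567.63, Σxy = 372.44
nΣxy − ΣxΣy = 2979.52 − 2963.67 = 15.85
nΣx² − (Σx)² = 2170.96 − 1962.49 = 208.47; nΣy² − (Σy)² = 4541.04 − 4475.61 = 65.43
r = 15.85 / √(208.47 × 65.43) = 15.85 / 116.7912 ≈ 0.1357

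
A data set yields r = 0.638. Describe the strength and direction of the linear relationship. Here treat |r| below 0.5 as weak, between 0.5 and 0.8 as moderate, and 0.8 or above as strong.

moderate positive

r = 0.638 > 0 so the relationship is positive.
|r| = 0.638, which falls in the moderate range.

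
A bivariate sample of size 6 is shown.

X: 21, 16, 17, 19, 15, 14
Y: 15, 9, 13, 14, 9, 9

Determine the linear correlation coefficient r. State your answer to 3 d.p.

0.928

n = 6, ΣX = 102, ΣY = 69, ΣX² = 1768, ΣY² = 833, ΣXY = 1207
nΣXY − ΣXΣY = 7242 − 7038 = 204
nΣX² − (ΣX)² = 10608 − 10404 = 204; nΣY² − (ΣY)² = 4998 − 4761 = 237
r = 204 / √(204 × 237) = 204 / 219.8818 ≈ 0.928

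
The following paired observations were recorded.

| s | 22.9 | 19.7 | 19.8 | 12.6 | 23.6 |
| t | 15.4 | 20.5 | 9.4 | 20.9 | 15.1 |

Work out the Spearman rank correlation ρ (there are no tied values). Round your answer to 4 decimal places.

-0.7000

Rank s: 4, 2, 3, 1, 5
Rank t: 3, 4, 1, 5, 2
d = rank(s) − rank(t): 1, -2, 2, -4, 3; Σd² = 34
ρ = 1 − 6Σd² / [n(n²−1)] = 1 − 6×34 / (5×24) = 1 − 204/120 ≈ -0.7000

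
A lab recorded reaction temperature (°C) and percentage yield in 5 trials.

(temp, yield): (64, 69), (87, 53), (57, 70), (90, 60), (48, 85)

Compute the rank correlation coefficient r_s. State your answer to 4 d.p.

-0.9000

Rank temp: 3, 4, 2, 5, 1
Rank yield: 3, 1, 4, 2, 5
d = rank(temp) − rank(yield): 0, 3, -2, 3, -4; Σd² = 38
ρ = 1 − 6Σd² / [n(n²−1)] = 1 − 6×38 / (5×24) = 1 − 228/120 ≈ -0.9000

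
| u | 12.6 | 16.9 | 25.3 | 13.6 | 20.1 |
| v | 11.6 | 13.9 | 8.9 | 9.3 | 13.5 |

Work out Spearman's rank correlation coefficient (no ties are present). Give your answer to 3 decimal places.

Rank u: 1, 3, 5, 2, 4
Rank v: 3, 5, 1, 2, 4
d = rank(u) − rank(v): -2, -2, 4, 0, 0; Σd² = 24
ρ = 1 − 6Σd² / [n(n²−1)] = 1 − 6×24 / (5×24) = 1 − 144/120 ≈ -0.200

-0.200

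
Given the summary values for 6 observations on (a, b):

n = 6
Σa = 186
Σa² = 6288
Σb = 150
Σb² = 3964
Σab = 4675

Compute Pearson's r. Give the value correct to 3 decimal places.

0.075

r = (nΣab − ΣaΣb) / √[(nΣa² − (Σa)²)(nΣb² − (Σb)²)]
Numerator: 6×4675 − 186×150 = 150
Denominator: √[(37728 − 34596)(23784 − 22500)] = √[3132 × 1284] = 2005.3648
r = 150 / 2005.3648 ≈ 0.075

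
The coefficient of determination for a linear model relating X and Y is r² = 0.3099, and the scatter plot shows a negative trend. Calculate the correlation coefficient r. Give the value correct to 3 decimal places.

|r| = √0.3099 = 0.557
The association is negative, so r = −0.557.

-0.557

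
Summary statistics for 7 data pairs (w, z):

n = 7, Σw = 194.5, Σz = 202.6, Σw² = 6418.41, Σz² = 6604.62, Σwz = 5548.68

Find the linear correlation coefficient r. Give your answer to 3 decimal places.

-0.093

r = (nΣwz − ΣwΣz) / √[(nΣw² − (Σw)²)(nΣz² − (Σz)²)]
Numerator: 7×5548.68 − 194.5×202.6 = -564.94
Denominator: √[(44928.87 − 37830.25)(46232.34 − 41046.76)] = √[7098.62 × 5185.58] = 6067.1626
r = -564.94 / 6067.1626 ≈ -0.093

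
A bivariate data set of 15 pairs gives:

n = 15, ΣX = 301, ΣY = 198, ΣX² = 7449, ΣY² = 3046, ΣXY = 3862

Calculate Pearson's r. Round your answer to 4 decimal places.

r = (nΣXY − ΣXΣY) / √[(nΣX² − (ΣX)²)(nΣY² − (ΣY)²)]
Numerator: 15×3862 − 301×198 = -1668
Denominator: √[(111735 − 90601)(45690 − 39204)] = √[21134 × 6486] = 11707.9086
r = -1668 / 11707.9086 ≈ -0.1425

-0.1425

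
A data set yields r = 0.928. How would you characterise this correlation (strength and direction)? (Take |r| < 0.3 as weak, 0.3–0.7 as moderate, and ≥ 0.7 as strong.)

strong positive

r = 0.928 > 0 so the relationship is positive.
|r| = 0.928, which falls in the strong range.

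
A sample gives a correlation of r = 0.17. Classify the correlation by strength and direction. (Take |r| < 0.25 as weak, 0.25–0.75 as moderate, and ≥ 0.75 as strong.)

r = 0.17 > 0 so the relationship is positive.
|r| = 0.17, which falls in the weak range.

weak positive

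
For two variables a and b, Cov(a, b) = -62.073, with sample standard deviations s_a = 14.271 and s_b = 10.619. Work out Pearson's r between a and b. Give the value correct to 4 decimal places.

r = Cov(a,b) / (s_a · s_b) = -62.073 / (14.271 × 10.619)
  = -62.073 / 151.5437 ≈ -0.4096

-0.4096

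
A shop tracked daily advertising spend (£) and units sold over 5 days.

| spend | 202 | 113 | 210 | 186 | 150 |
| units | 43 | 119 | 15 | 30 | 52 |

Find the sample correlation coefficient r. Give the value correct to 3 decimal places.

n = 5, Σx = 861, Σy = 259, Σx² = 154769, Σy² = 19839, Σxy = 38663
nΣxy − ΣxΣy = 193315 − 222999 = -29684
nΣx² − (Σx)² = 773845 − 741321 = 32524; nΣy² − (Σy)² = 99195 − 67081 = 32114
r = -29684 / √(32524 × 32114) = -29684 / 32318.3498 ≈ -0.918

-0.918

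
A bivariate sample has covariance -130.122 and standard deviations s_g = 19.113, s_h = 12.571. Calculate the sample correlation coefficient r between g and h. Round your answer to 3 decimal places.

-0.542

r = Cov(g,h) / (s_g · s_h) = -130.122 / (19.113 × 12.571)
  = -130.122 / 240.2695 ≈ -0.542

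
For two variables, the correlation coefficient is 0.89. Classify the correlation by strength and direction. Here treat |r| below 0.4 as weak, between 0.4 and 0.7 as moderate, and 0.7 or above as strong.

r = 0.89 > 0 so the relationship is positive.
|r| = 0.89, which falls in the strong range.

strong positive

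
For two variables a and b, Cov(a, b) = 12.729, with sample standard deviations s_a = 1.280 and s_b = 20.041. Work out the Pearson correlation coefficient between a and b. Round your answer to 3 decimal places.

r = Cov(a,b) / (s_a · s_b) = 12.729 / (1.280 × 20.041)
  = 12.729 / 25.6525 ≈ 0.496

0.496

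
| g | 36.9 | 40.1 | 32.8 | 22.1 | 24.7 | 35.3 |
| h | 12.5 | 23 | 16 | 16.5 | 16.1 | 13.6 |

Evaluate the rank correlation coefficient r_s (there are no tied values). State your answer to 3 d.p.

Rank g: 5, 6, 3, 1, 2, 4
Rank h: 1, 6, 3, 5, 4, 2
d = rank(g) − rank(h): 4, 0, 0, -4, -2, 2; Σd² = 40
ρ = 1 − 6Σd² / [n(n²−1)] = 1 − 6×40 / (6×35) = 1 − 240/210 ≈ -0.143

-0.143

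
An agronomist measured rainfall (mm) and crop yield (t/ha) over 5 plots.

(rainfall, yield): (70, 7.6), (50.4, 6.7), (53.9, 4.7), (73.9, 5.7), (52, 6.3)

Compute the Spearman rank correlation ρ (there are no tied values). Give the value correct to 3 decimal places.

Rank rainfall: 4, 1, 3, 5, 2
Rank yield: 5, 4, 1, 2, 3
d = rank(rainfall) − rank(yield): -1, -3, 2, 3, -1; Σd² = 24
ρ = 1 − 6Σd² / [n(n²−1)] = 1 − 6×24 / (5×24) = 1 − 144/120 ≈ -0.200

-0.200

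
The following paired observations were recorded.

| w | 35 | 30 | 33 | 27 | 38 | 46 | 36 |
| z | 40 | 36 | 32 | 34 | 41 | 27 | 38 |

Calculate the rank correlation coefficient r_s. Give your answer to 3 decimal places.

0.107

Rank w: 4, 2, 3, 1, 6, 7, 5
Rank z: 6, 4, 2, 3, 7, 1, 5
d = rank(w) − rank(z): -2, -2, 1, -2, -1, 6, 0; Σd² = 50
ρ = 1 − 6Σd² / [n(n²−1)] = 1 − 6×50 / (7×48) = 1 − 300/336 ≈ 0.107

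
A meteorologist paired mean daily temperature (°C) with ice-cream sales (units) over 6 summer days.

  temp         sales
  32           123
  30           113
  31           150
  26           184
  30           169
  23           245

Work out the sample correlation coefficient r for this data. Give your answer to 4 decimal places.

n = 6, Σx = 172, Σy = 984, Σx² = 4990, Σy² = 172840, Σxy = 27465
nΣxy − ΣxΣy = 164790 − 169248 = -4458
nΣx² − (Σx)² = 29940 − 29584 = 356; nΣy² − (Σy)² = 1037040 − 968256 = 68784
r = -4458 / √(356 × 68784) = -4458 / 4948.4446 ≈ -0.9009

-0.9009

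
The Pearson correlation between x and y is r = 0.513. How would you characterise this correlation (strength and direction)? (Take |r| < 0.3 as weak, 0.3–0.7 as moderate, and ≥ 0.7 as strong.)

r = 0.513 > 0 so the relationship is positive.
|r| = 0.513, which falls in the moderate range.

moderate positive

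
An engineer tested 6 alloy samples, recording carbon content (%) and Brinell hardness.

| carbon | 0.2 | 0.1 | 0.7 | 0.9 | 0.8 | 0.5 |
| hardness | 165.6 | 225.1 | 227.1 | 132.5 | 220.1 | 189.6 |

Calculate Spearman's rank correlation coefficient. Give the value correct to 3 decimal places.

-0.314

Rank carbon: 2, 1, 4, 6, 5, 3
Rank hardness: 2, 5, 6, 1, 4, 3
d = rank(carbon) − rank(hardness): 0, -4, -2, 5, 1, 0; Σd² = 46
ρ = 1 − 6Σd² / [n(n²−1)] = 1 − 6×46 / (6×35) = 1 − 276/210 ≈ -0.314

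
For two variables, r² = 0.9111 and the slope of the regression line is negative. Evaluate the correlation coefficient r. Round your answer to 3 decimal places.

|r| = √0.9111 = 0.955
The association is negative, so r = −0.955.

-0.955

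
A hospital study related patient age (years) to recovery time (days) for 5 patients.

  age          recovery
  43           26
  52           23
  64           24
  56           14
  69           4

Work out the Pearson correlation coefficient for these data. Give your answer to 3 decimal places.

-0.692

n = 5, Σx = 284, Σy = 91, Σx² = 16546, Σy² = 1993, Σxy = 4910
nΣxy − ΣxΣy = 24550 − 25844 = -1294
nΣx² − (Σx)² = 82730 − 80656 = 2074; nΣy² − (Σy)² = 9965 − 8281 = 1684
r = -1294 / √(2074 × 1684) = -1294 / 1868.8542 ≈ -0.692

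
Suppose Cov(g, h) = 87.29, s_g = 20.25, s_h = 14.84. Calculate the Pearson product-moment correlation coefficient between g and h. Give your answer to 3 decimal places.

r = Cov(g,h) / (s_g · s_h) = 87.29 / (20.25 × 14.84)
  = 87.29 / 300.5100 ≈ 0.290

0.290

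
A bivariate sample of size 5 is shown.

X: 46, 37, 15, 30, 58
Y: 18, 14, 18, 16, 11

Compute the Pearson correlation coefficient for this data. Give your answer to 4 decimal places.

n = 5, ΣX = 186, ΣY = 77, ΣX² = 7974, ΣY² = 1221, ΣXY = 2734
nΣXY − ΣXΣY = 13670 − 14322 = -652
nΣX² − (ΣX)² = 39870 − 34596 = 5274; nΣY² − (ΣY)² = 6105 − 5929 = 176
r = -652 / √(5274 × 176) = -652 / 963.4438 ≈ -0.6767

-0.6767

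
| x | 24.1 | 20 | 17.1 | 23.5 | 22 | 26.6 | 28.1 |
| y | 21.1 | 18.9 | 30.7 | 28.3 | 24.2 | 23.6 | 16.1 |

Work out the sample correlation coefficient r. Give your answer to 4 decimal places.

n = 7, Σx = 161.4, Σy = 162.9, Σx² = 3806.64, Σy² = 3947.61, Σxy = 3689.1
nΣxy − ΣxΣy = 25823.7 − 26292.06 = -468.36
nΣx² − (Σx)² = 26646.48 − 26049.96 = 596.52; nΣy² − (Σy)² = 27633.27 − 26536.41 = 1096.86
r = -468.36 / √(596.52 × 1096.86) = -468.36 / 808.8875 ≈ -0.5790

-0.5790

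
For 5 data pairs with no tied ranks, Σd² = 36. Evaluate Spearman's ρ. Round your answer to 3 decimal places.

ρ = 1 − 6Σd² / [n(n²−1)] = 1 − 6×36 / (5×24)
  = 1 − 216/120 = 1 − 1.8000 ≈ -0.800

-0.800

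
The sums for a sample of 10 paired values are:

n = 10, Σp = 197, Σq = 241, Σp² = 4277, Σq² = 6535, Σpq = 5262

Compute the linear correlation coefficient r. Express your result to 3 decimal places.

r = (nΣpq − ΣpΣq) / √[(nΣp² − (Σp)²)(nΣq² − (Σq)²)]
Numerator: 10×5262 − 197×241 = 5143
Denominator: √[(42770 − 38809)(65350 − 58081)] = √[3961 × 7269] = 5365.8652
r = 5143 / 5365.8652 ≈ 0.958

0.958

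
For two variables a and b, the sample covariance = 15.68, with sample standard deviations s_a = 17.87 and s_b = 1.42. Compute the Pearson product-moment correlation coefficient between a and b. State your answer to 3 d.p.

r = Cov(a,b) / (s_a · s_b) = 15.68 / (17.87 × 1.42)
  = 15.68 / 25.3754 ≈ 0.618

0.618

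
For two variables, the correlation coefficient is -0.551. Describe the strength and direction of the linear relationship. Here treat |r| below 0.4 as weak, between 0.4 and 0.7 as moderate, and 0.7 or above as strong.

moderate negative

r = -0.551 < 0 so the relationship is negative.
|r| = 0.551, which falls in the moderate range.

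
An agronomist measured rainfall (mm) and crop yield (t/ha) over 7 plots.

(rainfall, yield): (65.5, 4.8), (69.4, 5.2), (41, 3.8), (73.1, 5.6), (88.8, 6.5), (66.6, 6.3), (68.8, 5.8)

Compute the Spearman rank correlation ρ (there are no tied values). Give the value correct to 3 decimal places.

Rank rainfall: 2, 5, 1, 6, 7, 3, 4
Rank yield: 2, 3, 1, 4, 7, 6, 5
d = rank(rainfall) − rank(yield): 0, 2, 0, 2, 0, -3, -1; Σd² = 18
ρ = 1 − 6Σd² / [n(n²−1)] = 1 − 6×18 / (7×48) = 1 − 108/336 ≈ 0.679

0.679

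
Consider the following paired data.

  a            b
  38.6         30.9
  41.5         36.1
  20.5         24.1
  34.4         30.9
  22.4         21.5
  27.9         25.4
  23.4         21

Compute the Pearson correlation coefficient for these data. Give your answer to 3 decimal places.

0.946

n = 7, Σa = 208.7, Σb = 189.9, Σa² = 6643.55, Σb² = 5342.05, Σab = 5929.56
nΣab − ΣaΣb = 41506.92 − 39632.13 = 1874.79
nΣa² − (Σa)² = 46504.85 − 43555.69 = 2949.16; nΣb² − (Σb)² = 37394.35 − 36062.01 = 1332.34
r = 1874.79 / √(2949.16 × 1332.34) = 1874.79 / 1982.2421 ≈ 0.946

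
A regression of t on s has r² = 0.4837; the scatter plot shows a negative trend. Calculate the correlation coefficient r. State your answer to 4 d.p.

-0.6955

|r| = √0.4837 = 0.6955
The association is negative, so r = −0.6955.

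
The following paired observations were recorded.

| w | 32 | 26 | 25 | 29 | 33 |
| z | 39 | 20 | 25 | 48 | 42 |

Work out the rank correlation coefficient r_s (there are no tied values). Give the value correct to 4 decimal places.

0.6000

Rank w: 4, 2, 1, 3, 5
Rank z: 3, 1, 2, 5, 4
d = rank(w) − rank(z): 1, 1, -1, -2, 1; Σd² = 8
ρ = 1 − 6Σd² / [n(n²−1)] = 1 − 6×8 / (5×24) = 1 − 48/120 ≈ 0.6000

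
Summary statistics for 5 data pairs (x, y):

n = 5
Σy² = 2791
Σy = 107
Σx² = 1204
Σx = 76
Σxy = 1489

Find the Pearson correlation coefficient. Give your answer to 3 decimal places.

-0.879

r = (nΣxy − ΣxΣy) / √[(nΣx² − (Σx)²)(nΣy² − (Σy)²)]
Numerator: 5×1489 − 76×107 = -687
Denominator: √[(6020 − 5776)(13955 − 11449)] = √[244 × 2506] = 781.9616
r = -687 / 781.9616 ≈ -0.879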